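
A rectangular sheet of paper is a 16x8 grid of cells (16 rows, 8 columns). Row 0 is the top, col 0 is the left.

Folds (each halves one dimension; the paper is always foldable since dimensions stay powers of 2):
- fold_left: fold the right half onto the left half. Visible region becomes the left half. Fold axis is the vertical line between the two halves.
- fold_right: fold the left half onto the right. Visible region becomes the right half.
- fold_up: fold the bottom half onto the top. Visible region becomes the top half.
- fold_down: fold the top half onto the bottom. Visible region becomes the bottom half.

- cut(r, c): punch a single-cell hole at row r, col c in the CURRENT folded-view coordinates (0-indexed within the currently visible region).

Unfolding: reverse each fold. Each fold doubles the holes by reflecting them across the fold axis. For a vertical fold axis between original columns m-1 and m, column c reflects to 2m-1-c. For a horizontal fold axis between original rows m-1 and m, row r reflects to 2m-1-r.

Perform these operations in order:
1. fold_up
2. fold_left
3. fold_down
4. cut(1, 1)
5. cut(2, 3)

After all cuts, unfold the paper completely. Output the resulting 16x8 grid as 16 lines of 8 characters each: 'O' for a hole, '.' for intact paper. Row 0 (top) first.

Op 1 fold_up: fold axis h@8; visible region now rows[0,8) x cols[0,8) = 8x8
Op 2 fold_left: fold axis v@4; visible region now rows[0,8) x cols[0,4) = 8x4
Op 3 fold_down: fold axis h@4; visible region now rows[4,8) x cols[0,4) = 4x4
Op 4 cut(1, 1): punch at orig (5,1); cuts so far [(5, 1)]; region rows[4,8) x cols[0,4) = 4x4
Op 5 cut(2, 3): punch at orig (6,3); cuts so far [(5, 1), (6, 3)]; region rows[4,8) x cols[0,4) = 4x4
Unfold 1 (reflect across h@4): 4 holes -> [(1, 3), (2, 1), (5, 1), (6, 3)]
Unfold 2 (reflect across v@4): 8 holes -> [(1, 3), (1, 4), (2, 1), (2, 6), (5, 1), (5, 6), (6, 3), (6, 4)]
Unfold 3 (reflect across h@8): 16 holes -> [(1, 3), (1, 4), (2, 1), (2, 6), (5, 1), (5, 6), (6, 3), (6, 4), (9, 3), (9, 4), (10, 1), (10, 6), (13, 1), (13, 6), (14, 3), (14, 4)]

Answer: ........
...OO...
.O....O.
........
........
.O....O.
...OO...
........
........
...OO...
.O....O.
........
........
.O....O.
...OO...
........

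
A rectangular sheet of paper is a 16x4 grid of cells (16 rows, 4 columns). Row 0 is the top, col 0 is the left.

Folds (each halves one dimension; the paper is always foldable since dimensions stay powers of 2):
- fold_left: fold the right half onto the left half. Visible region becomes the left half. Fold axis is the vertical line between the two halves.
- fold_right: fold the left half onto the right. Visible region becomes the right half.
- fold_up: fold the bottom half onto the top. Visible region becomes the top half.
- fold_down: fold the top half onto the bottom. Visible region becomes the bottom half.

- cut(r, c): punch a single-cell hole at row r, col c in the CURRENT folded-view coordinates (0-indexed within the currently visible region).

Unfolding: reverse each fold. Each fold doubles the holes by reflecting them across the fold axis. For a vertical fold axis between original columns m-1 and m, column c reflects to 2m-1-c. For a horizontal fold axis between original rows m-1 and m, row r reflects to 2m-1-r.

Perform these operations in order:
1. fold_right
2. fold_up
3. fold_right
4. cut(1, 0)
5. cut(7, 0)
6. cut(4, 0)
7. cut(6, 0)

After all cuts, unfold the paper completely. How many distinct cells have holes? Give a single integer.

Answer: 32

Derivation:
Op 1 fold_right: fold axis v@2; visible region now rows[0,16) x cols[2,4) = 16x2
Op 2 fold_up: fold axis h@8; visible region now rows[0,8) x cols[2,4) = 8x2
Op 3 fold_right: fold axis v@3; visible region now rows[0,8) x cols[3,4) = 8x1
Op 4 cut(1, 0): punch at orig (1,3); cuts so far [(1, 3)]; region rows[0,8) x cols[3,4) = 8x1
Op 5 cut(7, 0): punch at orig (7,3); cuts so far [(1, 3), (7, 3)]; region rows[0,8) x cols[3,4) = 8x1
Op 6 cut(4, 0): punch at orig (4,3); cuts so far [(1, 3), (4, 3), (7, 3)]; region rows[0,8) x cols[3,4) = 8x1
Op 7 cut(6, 0): punch at orig (6,3); cuts so far [(1, 3), (4, 3), (6, 3), (7, 3)]; region rows[0,8) x cols[3,4) = 8x1
Unfold 1 (reflect across v@3): 8 holes -> [(1, 2), (1, 3), (4, 2), (4, 3), (6, 2), (6, 3), (7, 2), (7, 3)]
Unfold 2 (reflect across h@8): 16 holes -> [(1, 2), (1, 3), (4, 2), (4, 3), (6, 2), (6, 3), (7, 2), (7, 3), (8, 2), (8, 3), (9, 2), (9, 3), (11, 2), (11, 3), (14, 2), (14, 3)]
Unfold 3 (reflect across v@2): 32 holes -> [(1, 0), (1, 1), (1, 2), (1, 3), (4, 0), (4, 1), (4, 2), (4, 3), (6, 0), (6, 1), (6, 2), (6, 3), (7, 0), (7, 1), (7, 2), (7, 3), (8, 0), (8, 1), (8, 2), (8, 3), (9, 0), (9, 1), (9, 2), (9, 3), (11, 0), (11, 1), (11, 2), (11, 3), (14, 0), (14, 1), (14, 2), (14, 3)]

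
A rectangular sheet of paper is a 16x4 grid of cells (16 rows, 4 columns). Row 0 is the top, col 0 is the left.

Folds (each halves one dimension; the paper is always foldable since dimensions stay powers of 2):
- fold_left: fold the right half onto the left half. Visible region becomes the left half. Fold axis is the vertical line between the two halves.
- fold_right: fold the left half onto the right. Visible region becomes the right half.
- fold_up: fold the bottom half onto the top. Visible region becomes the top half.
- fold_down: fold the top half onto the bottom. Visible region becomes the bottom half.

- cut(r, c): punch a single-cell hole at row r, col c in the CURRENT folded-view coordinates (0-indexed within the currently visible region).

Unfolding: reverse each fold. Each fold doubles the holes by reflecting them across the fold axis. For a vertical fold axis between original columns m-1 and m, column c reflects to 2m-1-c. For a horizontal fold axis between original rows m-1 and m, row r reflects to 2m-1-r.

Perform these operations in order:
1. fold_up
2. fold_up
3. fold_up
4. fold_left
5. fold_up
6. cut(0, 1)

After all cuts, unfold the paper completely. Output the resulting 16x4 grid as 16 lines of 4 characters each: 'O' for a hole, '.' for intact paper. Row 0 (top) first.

Op 1 fold_up: fold axis h@8; visible region now rows[0,8) x cols[0,4) = 8x4
Op 2 fold_up: fold axis h@4; visible region now rows[0,4) x cols[0,4) = 4x4
Op 3 fold_up: fold axis h@2; visible region now rows[0,2) x cols[0,4) = 2x4
Op 4 fold_left: fold axis v@2; visible region now rows[0,2) x cols[0,2) = 2x2
Op 5 fold_up: fold axis h@1; visible region now rows[0,1) x cols[0,2) = 1x2
Op 6 cut(0, 1): punch at orig (0,1); cuts so far [(0, 1)]; region rows[0,1) x cols[0,2) = 1x2
Unfold 1 (reflect across h@1): 2 holes -> [(0, 1), (1, 1)]
Unfold 2 (reflect across v@2): 4 holes -> [(0, 1), (0, 2), (1, 1), (1, 2)]
Unfold 3 (reflect across h@2): 8 holes -> [(0, 1), (0, 2), (1, 1), (1, 2), (2, 1), (2, 2), (3, 1), (3, 2)]
Unfold 4 (reflect across h@4): 16 holes -> [(0, 1), (0, 2), (1, 1), (1, 2), (2, 1), (2, 2), (3, 1), (3, 2), (4, 1), (4, 2), (5, 1), (5, 2), (6, 1), (6, 2), (7, 1), (7, 2)]
Unfold 5 (reflect across h@8): 32 holes -> [(0, 1), (0, 2), (1, 1), (1, 2), (2, 1), (2, 2), (3, 1), (3, 2), (4, 1), (4, 2), (5, 1), (5, 2), (6, 1), (6, 2), (7, 1), (7, 2), (8, 1), (8, 2), (9, 1), (9, 2), (10, 1), (10, 2), (11, 1), (11, 2), (12, 1), (12, 2), (13, 1), (13, 2), (14, 1), (14, 2), (15, 1), (15, 2)]

Answer: .OO.
.OO.
.OO.
.OO.
.OO.
.OO.
.OO.
.OO.
.OO.
.OO.
.OO.
.OO.
.OO.
.OO.
.OO.
.OO.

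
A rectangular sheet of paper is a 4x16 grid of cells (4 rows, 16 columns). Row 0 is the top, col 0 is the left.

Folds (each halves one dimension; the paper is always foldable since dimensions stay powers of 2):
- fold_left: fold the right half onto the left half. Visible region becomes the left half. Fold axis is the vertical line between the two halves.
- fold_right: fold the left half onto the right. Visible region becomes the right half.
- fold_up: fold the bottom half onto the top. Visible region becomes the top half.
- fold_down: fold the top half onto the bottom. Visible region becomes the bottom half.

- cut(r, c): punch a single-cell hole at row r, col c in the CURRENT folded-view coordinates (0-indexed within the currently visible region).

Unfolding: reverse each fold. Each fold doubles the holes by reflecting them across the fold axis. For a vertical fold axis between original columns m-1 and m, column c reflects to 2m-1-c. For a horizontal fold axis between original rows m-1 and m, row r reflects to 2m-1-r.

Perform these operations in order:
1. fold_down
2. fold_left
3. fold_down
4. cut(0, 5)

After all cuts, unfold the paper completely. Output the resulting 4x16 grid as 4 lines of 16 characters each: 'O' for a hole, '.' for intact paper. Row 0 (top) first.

Op 1 fold_down: fold axis h@2; visible region now rows[2,4) x cols[0,16) = 2x16
Op 2 fold_left: fold axis v@8; visible region now rows[2,4) x cols[0,8) = 2x8
Op 3 fold_down: fold axis h@3; visible region now rows[3,4) x cols[0,8) = 1x8
Op 4 cut(0, 5): punch at orig (3,5); cuts so far [(3, 5)]; region rows[3,4) x cols[0,8) = 1x8
Unfold 1 (reflect across h@3): 2 holes -> [(2, 5), (3, 5)]
Unfold 2 (reflect across v@8): 4 holes -> [(2, 5), (2, 10), (3, 5), (3, 10)]
Unfold 3 (reflect across h@2): 8 holes -> [(0, 5), (0, 10), (1, 5), (1, 10), (2, 5), (2, 10), (3, 5), (3, 10)]

Answer: .....O....O.....
.....O....O.....
.....O....O.....
.....O....O.....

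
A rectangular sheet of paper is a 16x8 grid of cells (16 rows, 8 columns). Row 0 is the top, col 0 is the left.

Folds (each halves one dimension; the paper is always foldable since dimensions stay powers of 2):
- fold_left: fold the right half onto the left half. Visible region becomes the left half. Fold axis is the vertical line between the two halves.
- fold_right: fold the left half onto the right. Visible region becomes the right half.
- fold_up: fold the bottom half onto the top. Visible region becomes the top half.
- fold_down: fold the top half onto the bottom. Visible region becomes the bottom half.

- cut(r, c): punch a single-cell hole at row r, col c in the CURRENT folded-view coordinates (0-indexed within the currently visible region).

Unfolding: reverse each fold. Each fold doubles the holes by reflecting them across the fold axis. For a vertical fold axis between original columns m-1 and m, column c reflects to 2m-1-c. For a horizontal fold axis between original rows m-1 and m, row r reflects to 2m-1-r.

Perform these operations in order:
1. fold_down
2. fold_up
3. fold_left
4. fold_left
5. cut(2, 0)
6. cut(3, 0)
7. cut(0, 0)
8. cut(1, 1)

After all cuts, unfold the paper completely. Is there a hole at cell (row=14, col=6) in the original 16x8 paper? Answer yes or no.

Answer: yes

Derivation:
Op 1 fold_down: fold axis h@8; visible region now rows[8,16) x cols[0,8) = 8x8
Op 2 fold_up: fold axis h@12; visible region now rows[8,12) x cols[0,8) = 4x8
Op 3 fold_left: fold axis v@4; visible region now rows[8,12) x cols[0,4) = 4x4
Op 4 fold_left: fold axis v@2; visible region now rows[8,12) x cols[0,2) = 4x2
Op 5 cut(2, 0): punch at orig (10,0); cuts so far [(10, 0)]; region rows[8,12) x cols[0,2) = 4x2
Op 6 cut(3, 0): punch at orig (11,0); cuts so far [(10, 0), (11, 0)]; region rows[8,12) x cols[0,2) = 4x2
Op 7 cut(0, 0): punch at orig (8,0); cuts so far [(8, 0), (10, 0), (11, 0)]; region rows[8,12) x cols[0,2) = 4x2
Op 8 cut(1, 1): punch at orig (9,1); cuts so far [(8, 0), (9, 1), (10, 0), (11, 0)]; region rows[8,12) x cols[0,2) = 4x2
Unfold 1 (reflect across v@2): 8 holes -> [(8, 0), (8, 3), (9, 1), (9, 2), (10, 0), (10, 3), (11, 0), (11, 3)]
Unfold 2 (reflect across v@4): 16 holes -> [(8, 0), (8, 3), (8, 4), (8, 7), (9, 1), (9, 2), (9, 5), (9, 6), (10, 0), (10, 3), (10, 4), (10, 7), (11, 0), (11, 3), (11, 4), (11, 7)]
Unfold 3 (reflect across h@12): 32 holes -> [(8, 0), (8, 3), (8, 4), (8, 7), (9, 1), (9, 2), (9, 5), (9, 6), (10, 0), (10, 3), (10, 4), (10, 7), (11, 0), (11, 3), (11, 4), (11, 7), (12, 0), (12, 3), (12, 4), (12, 7), (13, 0), (13, 3), (13, 4), (13, 7), (14, 1), (14, 2), (14, 5), (14, 6), (15, 0), (15, 3), (15, 4), (15, 7)]
Unfold 4 (reflect across h@8): 64 holes -> [(0, 0), (0, 3), (0, 4), (0, 7), (1, 1), (1, 2), (1, 5), (1, 6), (2, 0), (2, 3), (2, 4), (2, 7), (3, 0), (3, 3), (3, 4), (3, 7), (4, 0), (4, 3), (4, 4), (4, 7), (5, 0), (5, 3), (5, 4), (5, 7), (6, 1), (6, 2), (6, 5), (6, 6), (7, 0), (7, 3), (7, 4), (7, 7), (8, 0), (8, 3), (8, 4), (8, 7), (9, 1), (9, 2), (9, 5), (9, 6), (10, 0), (10, 3), (10, 4), (10, 7), (11, 0), (11, 3), (11, 4), (11, 7), (12, 0), (12, 3), (12, 4), (12, 7), (13, 0), (13, 3), (13, 4), (13, 7), (14, 1), (14, 2), (14, 5), (14, 6), (15, 0), (15, 3), (15, 4), (15, 7)]
Holes: [(0, 0), (0, 3), (0, 4), (0, 7), (1, 1), (1, 2), (1, 5), (1, 6), (2, 0), (2, 3), (2, 4), (2, 7), (3, 0), (3, 3), (3, 4), (3, 7), (4, 0), (4, 3), (4, 4), (4, 7), (5, 0), (5, 3), (5, 4), (5, 7), (6, 1), (6, 2), (6, 5), (6, 6), (7, 0), (7, 3), (7, 4), (7, 7), (8, 0), (8, 3), (8, 4), (8, 7), (9, 1), (9, 2), (9, 5), (9, 6), (10, 0), (10, 3), (10, 4), (10, 7), (11, 0), (11, 3), (11, 4), (11, 7), (12, 0), (12, 3), (12, 4), (12, 7), (13, 0), (13, 3), (13, 4), (13, 7), (14, 1), (14, 2), (14, 5), (14, 6), (15, 0), (15, 3), (15, 4), (15, 7)]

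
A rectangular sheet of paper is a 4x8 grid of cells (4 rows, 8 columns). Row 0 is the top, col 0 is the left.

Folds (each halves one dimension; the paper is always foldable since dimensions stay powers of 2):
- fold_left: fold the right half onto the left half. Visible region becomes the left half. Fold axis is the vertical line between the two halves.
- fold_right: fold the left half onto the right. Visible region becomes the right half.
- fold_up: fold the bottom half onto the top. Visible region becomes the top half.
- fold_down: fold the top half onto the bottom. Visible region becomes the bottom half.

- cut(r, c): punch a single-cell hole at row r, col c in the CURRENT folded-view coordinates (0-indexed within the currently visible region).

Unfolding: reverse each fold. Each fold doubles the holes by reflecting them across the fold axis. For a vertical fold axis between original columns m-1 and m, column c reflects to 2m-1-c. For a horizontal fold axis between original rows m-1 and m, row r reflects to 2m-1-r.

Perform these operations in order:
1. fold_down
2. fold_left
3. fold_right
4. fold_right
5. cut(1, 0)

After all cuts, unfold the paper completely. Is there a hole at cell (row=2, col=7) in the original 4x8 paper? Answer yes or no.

Op 1 fold_down: fold axis h@2; visible region now rows[2,4) x cols[0,8) = 2x8
Op 2 fold_left: fold axis v@4; visible region now rows[2,4) x cols[0,4) = 2x4
Op 3 fold_right: fold axis v@2; visible region now rows[2,4) x cols[2,4) = 2x2
Op 4 fold_right: fold axis v@3; visible region now rows[2,4) x cols[3,4) = 2x1
Op 5 cut(1, 0): punch at orig (3,3); cuts so far [(3, 3)]; region rows[2,4) x cols[3,4) = 2x1
Unfold 1 (reflect across v@3): 2 holes -> [(3, 2), (3, 3)]
Unfold 2 (reflect across v@2): 4 holes -> [(3, 0), (3, 1), (3, 2), (3, 3)]
Unfold 3 (reflect across v@4): 8 holes -> [(3, 0), (3, 1), (3, 2), (3, 3), (3, 4), (3, 5), (3, 6), (3, 7)]
Unfold 4 (reflect across h@2): 16 holes -> [(0, 0), (0, 1), (0, 2), (0, 3), (0, 4), (0, 5), (0, 6), (0, 7), (3, 0), (3, 1), (3, 2), (3, 3), (3, 4), (3, 5), (3, 6), (3, 7)]
Holes: [(0, 0), (0, 1), (0, 2), (0, 3), (0, 4), (0, 5), (0, 6), (0, 7), (3, 0), (3, 1), (3, 2), (3, 3), (3, 4), (3, 5), (3, 6), (3, 7)]

Answer: no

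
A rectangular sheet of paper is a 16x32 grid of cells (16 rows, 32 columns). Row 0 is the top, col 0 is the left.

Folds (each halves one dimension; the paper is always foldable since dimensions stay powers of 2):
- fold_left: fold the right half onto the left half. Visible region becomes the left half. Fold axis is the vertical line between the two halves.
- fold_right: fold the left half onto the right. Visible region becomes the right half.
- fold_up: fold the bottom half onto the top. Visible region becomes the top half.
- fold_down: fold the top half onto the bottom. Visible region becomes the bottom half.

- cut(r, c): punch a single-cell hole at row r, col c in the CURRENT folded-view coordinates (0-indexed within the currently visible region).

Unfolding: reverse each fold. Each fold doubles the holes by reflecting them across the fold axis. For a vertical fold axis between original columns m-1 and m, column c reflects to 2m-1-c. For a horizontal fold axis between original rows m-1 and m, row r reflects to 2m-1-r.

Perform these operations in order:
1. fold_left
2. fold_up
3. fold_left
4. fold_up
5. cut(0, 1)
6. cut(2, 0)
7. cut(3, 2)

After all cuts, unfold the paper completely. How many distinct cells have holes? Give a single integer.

Op 1 fold_left: fold axis v@16; visible region now rows[0,16) x cols[0,16) = 16x16
Op 2 fold_up: fold axis h@8; visible region now rows[0,8) x cols[0,16) = 8x16
Op 3 fold_left: fold axis v@8; visible region now rows[0,8) x cols[0,8) = 8x8
Op 4 fold_up: fold axis h@4; visible region now rows[0,4) x cols[0,8) = 4x8
Op 5 cut(0, 1): punch at orig (0,1); cuts so far [(0, 1)]; region rows[0,4) x cols[0,8) = 4x8
Op 6 cut(2, 0): punch at orig (2,0); cuts so far [(0, 1), (2, 0)]; region rows[0,4) x cols[0,8) = 4x8
Op 7 cut(3, 2): punch at orig (3,2); cuts so far [(0, 1), (2, 0), (3, 2)]; region rows[0,4) x cols[0,8) = 4x8
Unfold 1 (reflect across h@4): 6 holes -> [(0, 1), (2, 0), (3, 2), (4, 2), (5, 0), (7, 1)]
Unfold 2 (reflect across v@8): 12 holes -> [(0, 1), (0, 14), (2, 0), (2, 15), (3, 2), (3, 13), (4, 2), (4, 13), (5, 0), (5, 15), (7, 1), (7, 14)]
Unfold 3 (reflect across h@8): 24 holes -> [(0, 1), (0, 14), (2, 0), (2, 15), (3, 2), (3, 13), (4, 2), (4, 13), (5, 0), (5, 15), (7, 1), (7, 14), (8, 1), (8, 14), (10, 0), (10, 15), (11, 2), (11, 13), (12, 2), (12, 13), (13, 0), (13, 15), (15, 1), (15, 14)]
Unfold 4 (reflect across v@16): 48 holes -> [(0, 1), (0, 14), (0, 17), (0, 30), (2, 0), (2, 15), (2, 16), (2, 31), (3, 2), (3, 13), (3, 18), (3, 29), (4, 2), (4, 13), (4, 18), (4, 29), (5, 0), (5, 15), (5, 16), (5, 31), (7, 1), (7, 14), (7, 17), (7, 30), (8, 1), (8, 14), (8, 17), (8, 30), (10, 0), (10, 15), (10, 16), (10, 31), (11, 2), (11, 13), (11, 18), (11, 29), (12, 2), (12, 13), (12, 18), (12, 29), (13, 0), (13, 15), (13, 16), (13, 31), (15, 1), (15, 14), (15, 17), (15, 30)]

Answer: 48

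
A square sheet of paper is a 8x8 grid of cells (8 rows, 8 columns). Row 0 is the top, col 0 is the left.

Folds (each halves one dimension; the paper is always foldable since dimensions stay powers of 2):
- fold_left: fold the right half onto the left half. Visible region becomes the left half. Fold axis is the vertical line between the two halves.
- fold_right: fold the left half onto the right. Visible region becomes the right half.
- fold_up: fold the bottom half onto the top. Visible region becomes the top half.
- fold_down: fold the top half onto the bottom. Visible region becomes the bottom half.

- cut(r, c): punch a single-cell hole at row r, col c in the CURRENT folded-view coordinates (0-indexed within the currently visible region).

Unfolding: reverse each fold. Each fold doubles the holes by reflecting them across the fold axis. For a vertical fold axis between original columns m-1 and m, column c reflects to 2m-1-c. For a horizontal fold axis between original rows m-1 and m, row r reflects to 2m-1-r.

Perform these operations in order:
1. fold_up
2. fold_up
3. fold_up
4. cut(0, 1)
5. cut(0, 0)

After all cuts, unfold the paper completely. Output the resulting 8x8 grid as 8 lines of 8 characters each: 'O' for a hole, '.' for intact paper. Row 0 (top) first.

Op 1 fold_up: fold axis h@4; visible region now rows[0,4) x cols[0,8) = 4x8
Op 2 fold_up: fold axis h@2; visible region now rows[0,2) x cols[0,8) = 2x8
Op 3 fold_up: fold axis h@1; visible region now rows[0,1) x cols[0,8) = 1x8
Op 4 cut(0, 1): punch at orig (0,1); cuts so far [(0, 1)]; region rows[0,1) x cols[0,8) = 1x8
Op 5 cut(0, 0): punch at orig (0,0); cuts so far [(0, 0), (0, 1)]; region rows[0,1) x cols[0,8) = 1x8
Unfold 1 (reflect across h@1): 4 holes -> [(0, 0), (0, 1), (1, 0), (1, 1)]
Unfold 2 (reflect across h@2): 8 holes -> [(0, 0), (0, 1), (1, 0), (1, 1), (2, 0), (2, 1), (3, 0), (3, 1)]
Unfold 3 (reflect across h@4): 16 holes -> [(0, 0), (0, 1), (1, 0), (1, 1), (2, 0), (2, 1), (3, 0), (3, 1), (4, 0), (4, 1), (5, 0), (5, 1), (6, 0), (6, 1), (7, 0), (7, 1)]

Answer: OO......
OO......
OO......
OO......
OO......
OO......
OO......
OO......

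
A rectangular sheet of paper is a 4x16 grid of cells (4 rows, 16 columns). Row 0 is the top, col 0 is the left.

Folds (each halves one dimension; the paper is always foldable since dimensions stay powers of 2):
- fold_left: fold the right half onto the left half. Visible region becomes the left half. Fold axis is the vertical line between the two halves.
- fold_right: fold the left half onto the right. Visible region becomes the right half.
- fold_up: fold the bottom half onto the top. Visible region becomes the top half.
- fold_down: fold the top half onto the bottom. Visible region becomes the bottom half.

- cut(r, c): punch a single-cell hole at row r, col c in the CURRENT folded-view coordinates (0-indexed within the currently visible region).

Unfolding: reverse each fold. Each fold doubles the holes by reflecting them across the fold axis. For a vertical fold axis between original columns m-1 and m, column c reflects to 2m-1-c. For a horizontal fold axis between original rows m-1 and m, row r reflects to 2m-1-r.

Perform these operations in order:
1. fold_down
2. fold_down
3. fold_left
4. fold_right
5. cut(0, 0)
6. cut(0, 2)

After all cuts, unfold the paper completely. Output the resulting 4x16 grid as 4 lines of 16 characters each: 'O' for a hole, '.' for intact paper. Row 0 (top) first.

Op 1 fold_down: fold axis h@2; visible region now rows[2,4) x cols[0,16) = 2x16
Op 2 fold_down: fold axis h@3; visible region now rows[3,4) x cols[0,16) = 1x16
Op 3 fold_left: fold axis v@8; visible region now rows[3,4) x cols[0,8) = 1x8
Op 4 fold_right: fold axis v@4; visible region now rows[3,4) x cols[4,8) = 1x4
Op 5 cut(0, 0): punch at orig (3,4); cuts so far [(3, 4)]; region rows[3,4) x cols[4,8) = 1x4
Op 6 cut(0, 2): punch at orig (3,6); cuts so far [(3, 4), (3, 6)]; region rows[3,4) x cols[4,8) = 1x4
Unfold 1 (reflect across v@4): 4 holes -> [(3, 1), (3, 3), (3, 4), (3, 6)]
Unfold 2 (reflect across v@8): 8 holes -> [(3, 1), (3, 3), (3, 4), (3, 6), (3, 9), (3, 11), (3, 12), (3, 14)]
Unfold 3 (reflect across h@3): 16 holes -> [(2, 1), (2, 3), (2, 4), (2, 6), (2, 9), (2, 11), (2, 12), (2, 14), (3, 1), (3, 3), (3, 4), (3, 6), (3, 9), (3, 11), (3, 12), (3, 14)]
Unfold 4 (reflect across h@2): 32 holes -> [(0, 1), (0, 3), (0, 4), (0, 6), (0, 9), (0, 11), (0, 12), (0, 14), (1, 1), (1, 3), (1, 4), (1, 6), (1, 9), (1, 11), (1, 12), (1, 14), (2, 1), (2, 3), (2, 4), (2, 6), (2, 9), (2, 11), (2, 12), (2, 14), (3, 1), (3, 3), (3, 4), (3, 6), (3, 9), (3, 11), (3, 12), (3, 14)]

Answer: .O.OO.O..O.OO.O.
.O.OO.O..O.OO.O.
.O.OO.O..O.OO.O.
.O.OO.O..O.OO.O.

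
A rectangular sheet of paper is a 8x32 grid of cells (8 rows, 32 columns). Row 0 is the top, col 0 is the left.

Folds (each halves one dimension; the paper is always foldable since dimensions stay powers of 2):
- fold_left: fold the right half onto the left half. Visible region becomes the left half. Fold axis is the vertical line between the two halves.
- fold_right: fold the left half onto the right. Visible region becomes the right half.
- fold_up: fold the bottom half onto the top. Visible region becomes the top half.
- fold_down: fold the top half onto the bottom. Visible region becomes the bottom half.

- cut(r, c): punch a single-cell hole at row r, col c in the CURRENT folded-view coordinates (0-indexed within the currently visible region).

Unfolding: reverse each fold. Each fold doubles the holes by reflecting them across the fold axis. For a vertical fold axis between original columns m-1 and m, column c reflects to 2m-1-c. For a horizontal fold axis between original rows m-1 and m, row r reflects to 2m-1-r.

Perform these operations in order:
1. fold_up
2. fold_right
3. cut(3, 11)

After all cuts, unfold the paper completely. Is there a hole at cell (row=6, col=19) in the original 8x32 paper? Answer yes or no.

Op 1 fold_up: fold axis h@4; visible region now rows[0,4) x cols[0,32) = 4x32
Op 2 fold_right: fold axis v@16; visible region now rows[0,4) x cols[16,32) = 4x16
Op 3 cut(3, 11): punch at orig (3,27); cuts so far [(3, 27)]; region rows[0,4) x cols[16,32) = 4x16
Unfold 1 (reflect across v@16): 2 holes -> [(3, 4), (3, 27)]
Unfold 2 (reflect across h@4): 4 holes -> [(3, 4), (3, 27), (4, 4), (4, 27)]
Holes: [(3, 4), (3, 27), (4, 4), (4, 27)]

Answer: no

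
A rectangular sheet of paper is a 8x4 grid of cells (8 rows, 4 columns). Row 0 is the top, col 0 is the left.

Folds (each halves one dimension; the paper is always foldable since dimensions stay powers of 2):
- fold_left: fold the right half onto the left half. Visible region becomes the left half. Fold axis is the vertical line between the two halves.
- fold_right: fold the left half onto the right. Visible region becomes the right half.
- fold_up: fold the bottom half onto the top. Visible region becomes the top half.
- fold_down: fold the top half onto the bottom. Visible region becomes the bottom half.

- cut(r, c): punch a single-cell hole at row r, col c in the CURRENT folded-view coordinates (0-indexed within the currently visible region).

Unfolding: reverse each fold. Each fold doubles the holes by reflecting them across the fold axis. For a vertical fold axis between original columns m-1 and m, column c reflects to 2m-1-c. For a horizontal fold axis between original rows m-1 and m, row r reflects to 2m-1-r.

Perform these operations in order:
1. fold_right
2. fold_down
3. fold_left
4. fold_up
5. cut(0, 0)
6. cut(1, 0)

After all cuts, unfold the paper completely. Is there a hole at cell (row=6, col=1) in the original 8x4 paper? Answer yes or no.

Answer: yes

Derivation:
Op 1 fold_right: fold axis v@2; visible region now rows[0,8) x cols[2,4) = 8x2
Op 2 fold_down: fold axis h@4; visible region now rows[4,8) x cols[2,4) = 4x2
Op 3 fold_left: fold axis v@3; visible region now rows[4,8) x cols[2,3) = 4x1
Op 4 fold_up: fold axis h@6; visible region now rows[4,6) x cols[2,3) = 2x1
Op 5 cut(0, 0): punch at orig (4,2); cuts so far [(4, 2)]; region rows[4,6) x cols[2,3) = 2x1
Op 6 cut(1, 0): punch at orig (5,2); cuts so far [(4, 2), (5, 2)]; region rows[4,6) x cols[2,3) = 2x1
Unfold 1 (reflect across h@6): 4 holes -> [(4, 2), (5, 2), (6, 2), (7, 2)]
Unfold 2 (reflect across v@3): 8 holes -> [(4, 2), (4, 3), (5, 2), (5, 3), (6, 2), (6, 3), (7, 2), (7, 3)]
Unfold 3 (reflect across h@4): 16 holes -> [(0, 2), (0, 3), (1, 2), (1, 3), (2, 2), (2, 3), (3, 2), (3, 3), (4, 2), (4, 3), (5, 2), (5, 3), (6, 2), (6, 3), (7, 2), (7, 3)]
Unfold 4 (reflect across v@2): 32 holes -> [(0, 0), (0, 1), (0, 2), (0, 3), (1, 0), (1, 1), (1, 2), (1, 3), (2, 0), (2, 1), (2, 2), (2, 3), (3, 0), (3, 1), (3, 2), (3, 3), (4, 0), (4, 1), (4, 2), (4, 3), (5, 0), (5, 1), (5, 2), (5, 3), (6, 0), (6, 1), (6, 2), (6, 3), (7, 0), (7, 1), (7, 2), (7, 3)]
Holes: [(0, 0), (0, 1), (0, 2), (0, 3), (1, 0), (1, 1), (1, 2), (1, 3), (2, 0), (2, 1), (2, 2), (2, 3), (3, 0), (3, 1), (3, 2), (3, 3), (4, 0), (4, 1), (4, 2), (4, 3), (5, 0), (5, 1), (5, 2), (5, 3), (6, 0), (6, 1), (6, 2), (6, 3), (7, 0), (7, 1), (7, 2), (7, 3)]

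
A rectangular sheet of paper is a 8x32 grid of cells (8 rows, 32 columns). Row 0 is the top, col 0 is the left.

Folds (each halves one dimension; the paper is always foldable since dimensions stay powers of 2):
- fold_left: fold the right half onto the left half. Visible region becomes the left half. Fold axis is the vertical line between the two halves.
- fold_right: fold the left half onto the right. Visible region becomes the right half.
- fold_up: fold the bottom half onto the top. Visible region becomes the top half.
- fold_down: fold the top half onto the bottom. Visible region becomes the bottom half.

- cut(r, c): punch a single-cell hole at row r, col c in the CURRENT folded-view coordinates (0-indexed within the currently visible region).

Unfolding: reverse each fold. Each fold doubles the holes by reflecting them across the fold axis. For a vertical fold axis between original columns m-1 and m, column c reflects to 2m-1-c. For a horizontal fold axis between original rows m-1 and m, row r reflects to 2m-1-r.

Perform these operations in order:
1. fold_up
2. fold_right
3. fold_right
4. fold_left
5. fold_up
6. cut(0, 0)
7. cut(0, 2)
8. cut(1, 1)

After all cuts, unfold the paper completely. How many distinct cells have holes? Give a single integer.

Op 1 fold_up: fold axis h@4; visible region now rows[0,4) x cols[0,32) = 4x32
Op 2 fold_right: fold axis v@16; visible region now rows[0,4) x cols[16,32) = 4x16
Op 3 fold_right: fold axis v@24; visible region now rows[0,4) x cols[24,32) = 4x8
Op 4 fold_left: fold axis v@28; visible region now rows[0,4) x cols[24,28) = 4x4
Op 5 fold_up: fold axis h@2; visible region now rows[0,2) x cols[24,28) = 2x4
Op 6 cut(0, 0): punch at orig (0,24); cuts so far [(0, 24)]; region rows[0,2) x cols[24,28) = 2x4
Op 7 cut(0, 2): punch at orig (0,26); cuts so far [(0, 24), (0, 26)]; region rows[0,2) x cols[24,28) = 2x4
Op 8 cut(1, 1): punch at orig (1,25); cuts so far [(0, 24), (0, 26), (1, 25)]; region rows[0,2) x cols[24,28) = 2x4
Unfold 1 (reflect across h@2): 6 holes -> [(0, 24), (0, 26), (1, 25), (2, 25), (3, 24), (3, 26)]
Unfold 2 (reflect across v@28): 12 holes -> [(0, 24), (0, 26), (0, 29), (0, 31), (1, 25), (1, 30), (2, 25), (2, 30), (3, 24), (3, 26), (3, 29), (3, 31)]
Unfold 3 (reflect across v@24): 24 holes -> [(0, 16), (0, 18), (0, 21), (0, 23), (0, 24), (0, 26), (0, 29), (0, 31), (1, 17), (1, 22), (1, 25), (1, 30), (2, 17), (2, 22), (2, 25), (2, 30), (3, 16), (3, 18), (3, 21), (3, 23), (3, 24), (3, 26), (3, 29), (3, 31)]
Unfold 4 (reflect across v@16): 48 holes -> [(0, 0), (0, 2), (0, 5), (0, 7), (0, 8), (0, 10), (0, 13), (0, 15), (0, 16), (0, 18), (0, 21), (0, 23), (0, 24), (0, 26), (0, 29), (0, 31), (1, 1), (1, 6), (1, 9), (1, 14), (1, 17), (1, 22), (1, 25), (1, 30), (2, 1), (2, 6), (2, 9), (2, 14), (2, 17), (2, 22), (2, 25), (2, 30), (3, 0), (3, 2), (3, 5), (3, 7), (3, 8), (3, 10), (3, 13), (3, 15), (3, 16), (3, 18), (3, 21), (3, 23), (3, 24), (3, 26), (3, 29), (3, 31)]
Unfold 5 (reflect across h@4): 96 holes -> [(0, 0), (0, 2), (0, 5), (0, 7), (0, 8), (0, 10), (0, 13), (0, 15), (0, 16), (0, 18), (0, 21), (0, 23), (0, 24), (0, 26), (0, 29), (0, 31), (1, 1), (1, 6), (1, 9), (1, 14), (1, 17), (1, 22), (1, 25), (1, 30), (2, 1), (2, 6), (2, 9), (2, 14), (2, 17), (2, 22), (2, 25), (2, 30), (3, 0), (3, 2), (3, 5), (3, 7), (3, 8), (3, 10), (3, 13), (3, 15), (3, 16), (3, 18), (3, 21), (3, 23), (3, 24), (3, 26), (3, 29), (3, 31), (4, 0), (4, 2), (4, 5), (4, 7), (4, 8), (4, 10), (4, 13), (4, 15), (4, 16), (4, 18), (4, 21), (4, 23), (4, 24), (4, 26), (4, 29), (4, 31), (5, 1), (5, 6), (5, 9), (5, 14), (5, 17), (5, 22), (5, 25), (5, 30), (6, 1), (6, 6), (6, 9), (6, 14), (6, 17), (6, 22), (6, 25), (6, 30), (7, 0), (7, 2), (7, 5), (7, 7), (7, 8), (7, 10), (7, 13), (7, 15), (7, 16), (7, 18), (7, 21), (7, 23), (7, 24), (7, 26), (7, 29), (7, 31)]

Answer: 96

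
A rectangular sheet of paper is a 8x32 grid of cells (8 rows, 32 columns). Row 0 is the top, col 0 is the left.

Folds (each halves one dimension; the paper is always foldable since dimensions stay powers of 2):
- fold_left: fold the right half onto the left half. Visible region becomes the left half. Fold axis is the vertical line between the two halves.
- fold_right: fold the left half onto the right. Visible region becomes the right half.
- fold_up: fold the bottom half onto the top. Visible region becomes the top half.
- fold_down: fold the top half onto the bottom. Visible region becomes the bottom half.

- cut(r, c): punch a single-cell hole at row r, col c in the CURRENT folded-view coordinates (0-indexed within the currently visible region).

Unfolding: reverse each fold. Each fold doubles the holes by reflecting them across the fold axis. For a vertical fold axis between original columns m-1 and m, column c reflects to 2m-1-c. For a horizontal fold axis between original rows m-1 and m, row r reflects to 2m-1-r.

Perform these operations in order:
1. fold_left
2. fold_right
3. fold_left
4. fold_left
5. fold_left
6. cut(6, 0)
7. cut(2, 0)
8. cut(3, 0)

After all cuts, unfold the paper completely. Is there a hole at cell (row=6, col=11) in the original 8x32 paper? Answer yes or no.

Answer: yes

Derivation:
Op 1 fold_left: fold axis v@16; visible region now rows[0,8) x cols[0,16) = 8x16
Op 2 fold_right: fold axis v@8; visible region now rows[0,8) x cols[8,16) = 8x8
Op 3 fold_left: fold axis v@12; visible region now rows[0,8) x cols[8,12) = 8x4
Op 4 fold_left: fold axis v@10; visible region now rows[0,8) x cols[8,10) = 8x2
Op 5 fold_left: fold axis v@9; visible region now rows[0,8) x cols[8,9) = 8x1
Op 6 cut(6, 0): punch at orig (6,8); cuts so far [(6, 8)]; region rows[0,8) x cols[8,9) = 8x1
Op 7 cut(2, 0): punch at orig (2,8); cuts so far [(2, 8), (6, 8)]; region rows[0,8) x cols[8,9) = 8x1
Op 8 cut(3, 0): punch at orig (3,8); cuts so far [(2, 8), (3, 8), (6, 8)]; region rows[0,8) x cols[8,9) = 8x1
Unfold 1 (reflect across v@9): 6 holes -> [(2, 8), (2, 9), (3, 8), (3, 9), (6, 8), (6, 9)]
Unfold 2 (reflect across v@10): 12 holes -> [(2, 8), (2, 9), (2, 10), (2, 11), (3, 8), (3, 9), (3, 10), (3, 11), (6, 8), (6, 9), (6, 10), (6, 11)]
Unfold 3 (reflect across v@12): 24 holes -> [(2, 8), (2, 9), (2, 10), (2, 11), (2, 12), (2, 13), (2, 14), (2, 15), (3, 8), (3, 9), (3, 10), (3, 11), (3, 12), (3, 13), (3, 14), (3, 15), (6, 8), (6, 9), (6, 10), (6, 11), (6, 12), (6, 13), (6, 14), (6, 15)]
Unfold 4 (reflect across v@8): 48 holes -> [(2, 0), (2, 1), (2, 2), (2, 3), (2, 4), (2, 5), (2, 6), (2, 7), (2, 8), (2, 9), (2, 10), (2, 11), (2, 12), (2, 13), (2, 14), (2, 15), (3, 0), (3, 1), (3, 2), (3, 3), (3, 4), (3, 5), (3, 6), (3, 7), (3, 8), (3, 9), (3, 10), (3, 11), (3, 12), (3, 13), (3, 14), (3, 15), (6, 0), (6, 1), (6, 2), (6, 3), (6, 4), (6, 5), (6, 6), (6, 7), (6, 8), (6, 9), (6, 10), (6, 11), (6, 12), (6, 13), (6, 14), (6, 15)]
Unfold 5 (reflect across v@16): 96 holes -> [(2, 0), (2, 1), (2, 2), (2, 3), (2, 4), (2, 5), (2, 6), (2, 7), (2, 8), (2, 9), (2, 10), (2, 11), (2, 12), (2, 13), (2, 14), (2, 15), (2, 16), (2, 17), (2, 18), (2, 19), (2, 20), (2, 21), (2, 22), (2, 23), (2, 24), (2, 25), (2, 26), (2, 27), (2, 28), (2, 29), (2, 30), (2, 31), (3, 0), (3, 1), (3, 2), (3, 3), (3, 4), (3, 5), (3, 6), (3, 7), (3, 8), (3, 9), (3, 10), (3, 11), (3, 12), (3, 13), (3, 14), (3, 15), (3, 16), (3, 17), (3, 18), (3, 19), (3, 20), (3, 21), (3, 22), (3, 23), (3, 24), (3, 25), (3, 26), (3, 27), (3, 28), (3, 29), (3, 30), (3, 31), (6, 0), (6, 1), (6, 2), (6, 3), (6, 4), (6, 5), (6, 6), (6, 7), (6, 8), (6, 9), (6, 10), (6, 11), (6, 12), (6, 13), (6, 14), (6, 15), (6, 16), (6, 17), (6, 18), (6, 19), (6, 20), (6, 21), (6, 22), (6, 23), (6, 24), (6, 25), (6, 26), (6, 27), (6, 28), (6, 29), (6, 30), (6, 31)]
Holes: [(2, 0), (2, 1), (2, 2), (2, 3), (2, 4), (2, 5), (2, 6), (2, 7), (2, 8), (2, 9), (2, 10), (2, 11), (2, 12), (2, 13), (2, 14), (2, 15), (2, 16), (2, 17), (2, 18), (2, 19), (2, 20), (2, 21), (2, 22), (2, 23), (2, 24), (2, 25), (2, 26), (2, 27), (2, 28), (2, 29), (2, 30), (2, 31), (3, 0), (3, 1), (3, 2), (3, 3), (3, 4), (3, 5), (3, 6), (3, 7), (3, 8), (3, 9), (3, 10), (3, 11), (3, 12), (3, 13), (3, 14), (3, 15), (3, 16), (3, 17), (3, 18), (3, 19), (3, 20), (3, 21), (3, 22), (3, 23), (3, 24), (3, 25), (3, 26), (3, 27), (3, 28), (3, 29), (3, 30), (3, 31), (6, 0), (6, 1), (6, 2), (6, 3), (6, 4), (6, 5), (6, 6), (6, 7), (6, 8), (6, 9), (6, 10), (6, 11), (6, 12), (6, 13), (6, 14), (6, 15), (6, 16), (6, 17), (6, 18), (6, 19), (6, 20), (6, 21), (6, 22), (6, 23), (6, 24), (6, 25), (6, 26), (6, 27), (6, 28), (6, 29), (6, 30), (6, 31)]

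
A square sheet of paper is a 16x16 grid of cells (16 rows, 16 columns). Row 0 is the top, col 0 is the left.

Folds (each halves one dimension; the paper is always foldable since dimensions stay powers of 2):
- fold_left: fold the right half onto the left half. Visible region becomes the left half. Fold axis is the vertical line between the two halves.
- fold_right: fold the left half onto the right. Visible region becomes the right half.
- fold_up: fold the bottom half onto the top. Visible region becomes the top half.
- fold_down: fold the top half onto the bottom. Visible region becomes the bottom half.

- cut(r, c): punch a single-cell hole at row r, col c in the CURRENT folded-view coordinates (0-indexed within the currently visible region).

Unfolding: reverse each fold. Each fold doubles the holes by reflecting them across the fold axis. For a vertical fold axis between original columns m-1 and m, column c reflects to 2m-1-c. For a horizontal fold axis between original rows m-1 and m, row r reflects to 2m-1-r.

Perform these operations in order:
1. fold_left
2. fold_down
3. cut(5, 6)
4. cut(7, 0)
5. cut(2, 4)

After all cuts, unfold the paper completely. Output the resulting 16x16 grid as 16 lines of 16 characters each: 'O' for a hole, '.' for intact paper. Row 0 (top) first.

Answer: O..............O
................
......O..O......
................
................
....O......O....
................
................
................
................
....O......O....
................
................
......O..O......
................
O..............O

Derivation:
Op 1 fold_left: fold axis v@8; visible region now rows[0,16) x cols[0,8) = 16x8
Op 2 fold_down: fold axis h@8; visible region now rows[8,16) x cols[0,8) = 8x8
Op 3 cut(5, 6): punch at orig (13,6); cuts so far [(13, 6)]; region rows[8,16) x cols[0,8) = 8x8
Op 4 cut(7, 0): punch at orig (15,0); cuts so far [(13, 6), (15, 0)]; region rows[8,16) x cols[0,8) = 8x8
Op 5 cut(2, 4): punch at orig (10,4); cuts so far [(10, 4), (13, 6), (15, 0)]; region rows[8,16) x cols[0,8) = 8x8
Unfold 1 (reflect across h@8): 6 holes -> [(0, 0), (2, 6), (5, 4), (10, 4), (13, 6), (15, 0)]
Unfold 2 (reflect across v@8): 12 holes -> [(0, 0), (0, 15), (2, 6), (2, 9), (5, 4), (5, 11), (10, 4), (10, 11), (13, 6), (13, 9), (15, 0), (15, 15)]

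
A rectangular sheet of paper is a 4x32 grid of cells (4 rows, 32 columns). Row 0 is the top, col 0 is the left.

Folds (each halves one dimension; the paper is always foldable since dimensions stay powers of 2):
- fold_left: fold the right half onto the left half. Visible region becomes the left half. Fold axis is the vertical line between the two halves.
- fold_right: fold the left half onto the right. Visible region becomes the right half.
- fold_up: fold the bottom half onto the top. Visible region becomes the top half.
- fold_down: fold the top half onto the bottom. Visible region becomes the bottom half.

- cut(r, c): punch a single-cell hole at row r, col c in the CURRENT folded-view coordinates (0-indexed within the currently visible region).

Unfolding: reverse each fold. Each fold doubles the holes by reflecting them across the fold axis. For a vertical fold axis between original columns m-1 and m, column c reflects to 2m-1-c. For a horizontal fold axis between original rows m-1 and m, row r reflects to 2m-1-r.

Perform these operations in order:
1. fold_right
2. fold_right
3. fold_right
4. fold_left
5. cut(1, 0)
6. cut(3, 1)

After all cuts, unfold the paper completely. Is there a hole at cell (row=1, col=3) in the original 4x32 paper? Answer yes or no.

Op 1 fold_right: fold axis v@16; visible region now rows[0,4) x cols[16,32) = 4x16
Op 2 fold_right: fold axis v@24; visible region now rows[0,4) x cols[24,32) = 4x8
Op 3 fold_right: fold axis v@28; visible region now rows[0,4) x cols[28,32) = 4x4
Op 4 fold_left: fold axis v@30; visible region now rows[0,4) x cols[28,30) = 4x2
Op 5 cut(1, 0): punch at orig (1,28); cuts so far [(1, 28)]; region rows[0,4) x cols[28,30) = 4x2
Op 6 cut(3, 1): punch at orig (3,29); cuts so far [(1, 28), (3, 29)]; region rows[0,4) x cols[28,30) = 4x2
Unfold 1 (reflect across v@30): 4 holes -> [(1, 28), (1, 31), (3, 29), (3, 30)]
Unfold 2 (reflect across v@28): 8 holes -> [(1, 24), (1, 27), (1, 28), (1, 31), (3, 25), (3, 26), (3, 29), (3, 30)]
Unfold 3 (reflect across v@24): 16 holes -> [(1, 16), (1, 19), (1, 20), (1, 23), (1, 24), (1, 27), (1, 28), (1, 31), (3, 17), (3, 18), (3, 21), (3, 22), (3, 25), (3, 26), (3, 29), (3, 30)]
Unfold 4 (reflect across v@16): 32 holes -> [(1, 0), (1, 3), (1, 4), (1, 7), (1, 8), (1, 11), (1, 12), (1, 15), (1, 16), (1, 19), (1, 20), (1, 23), (1, 24), (1, 27), (1, 28), (1, 31), (3, 1), (3, 2), (3, 5), (3, 6), (3, 9), (3, 10), (3, 13), (3, 14), (3, 17), (3, 18), (3, 21), (3, 22), (3, 25), (3, 26), (3, 29), (3, 30)]
Holes: [(1, 0), (1, 3), (1, 4), (1, 7), (1, 8), (1, 11), (1, 12), (1, 15), (1, 16), (1, 19), (1, 20), (1, 23), (1, 24), (1, 27), (1, 28), (1, 31), (3, 1), (3, 2), (3, 5), (3, 6), (3, 9), (3, 10), (3, 13), (3, 14), (3, 17), (3, 18), (3, 21), (3, 22), (3, 25), (3, 26), (3, 29), (3, 30)]

Answer: yes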